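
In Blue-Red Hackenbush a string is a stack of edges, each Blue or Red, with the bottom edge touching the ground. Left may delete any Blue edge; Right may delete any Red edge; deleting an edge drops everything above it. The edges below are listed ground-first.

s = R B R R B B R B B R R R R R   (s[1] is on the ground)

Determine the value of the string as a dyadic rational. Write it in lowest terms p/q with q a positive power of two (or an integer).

-6463/8192

R: Left { ∅ }, Right { 0 } so simplest -1
RB: Left { -1 }, Right { 0 } so simplest -1/2
RBR: Left { -1 }, Right { -1/2 0 } so simplest -3/4
RBRR: Left { -1 }, Right { -3/4 -1/2 0 } so simplest -7/8
RBRRB: Left { -1 -7/8 }, Right { -3/4 -1/2 0 } so simplest -13/16
RBRRBB: Left { -1 -7/8 -13/16 }, Right { -3/4 -1/2 0 } so simplest -25/32
RBRRBBR: Left { -1 -7/8 -13/16 }, Right { -25/32 -3/4 -1/2 0 } so simplest -51/64
RBRRBBRB: Left { -1 -7/8 -13/16 -51/64 }, Right { -25/32 -3/4 -1/2 0 } so simplest -101/128
RBRRBBRBB: Left { -1 -7/8 -13/16 -51/64 -101/128 }, Right { -25/32 -3/4 -1/2 0 } so simplest -201/256
RBRRBBRBBR: Left { -1 -7/8 -13/16 -51/64 -101/128 }, Right { -201/256 -25/32 -3/4 -1/2 0 } so simplest -403/512
RBRRBBRBBRR: Left { -1 -7/8 -13/16 -51/64 -101/128 }, Right { -403/512 -201/256 -25/32 -3/4 -1/2 0 } so simplest -807/1024
RBRRBBRBBRRR: Left { -1 -7/8 -13/16 -51/64 -101/128 }, Right { -807/1024 -403/512 -201/256 -25/32 -3/4 -1/2 0 } so simplest -1615/2048
RBRRBBRBBRRRR: Left { -1 -7/8 -13/16 -51/64 -101/128 }, Right { -1615/2048 -807/1024 -403/512 -201/256 -25/32 -3/4 -1/2 0 } so simplest -3231/4096
RBRRBBRBBRRRRR: Left { -1 -7/8 -13/16 -51/64 -101/128 }, Right { -3231/4096 -1615/2048 -807/1024 -403/512 -201/256 -25/32 -3/4 -1/2 0 } so simplest -6463/8192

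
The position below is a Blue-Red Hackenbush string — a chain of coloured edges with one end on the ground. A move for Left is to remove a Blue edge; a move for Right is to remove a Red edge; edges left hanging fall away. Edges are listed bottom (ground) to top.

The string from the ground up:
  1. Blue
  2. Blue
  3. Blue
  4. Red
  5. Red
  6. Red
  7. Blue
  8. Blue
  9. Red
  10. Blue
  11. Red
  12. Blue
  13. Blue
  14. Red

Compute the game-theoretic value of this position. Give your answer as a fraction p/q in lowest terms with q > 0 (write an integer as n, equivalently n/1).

edge 1 of 14 (Blue): { 0 | none } → 1
edge 2 of 14 (Blue): { 0,1 | none } → 2
edge 3 of 14 (Blue): { 0,1,2 | none } → 3
edge 4 of 14 (Red): { 0,1,2 | 3 } → 5/2
edge 5 of 14 (Red): { 0,1,2 | 5/2,3 } → 9/4
edge 6 of 14 (Red): { 0,1,2 | 9/4,5/2,3 } → 17/8
edge 7 of 14 (Blue): { 0,1,2,17/8 | 9/4,5/2,3 } → 35/16
edge 8 of 14 (Blue): { 0,1,2,17/8,35/16 | 9/4,5/2,3 } → 71/32
edge 9 of 14 (Red): { 0,1,2,17/8,35/16 | 71/32,9/4,5/2,3 } → 141/64
edge 10 of 14 (Blue): { 0,1,2,17/8,35/16,141/64 | 71/32,9/4,5/2,3 } → 283/128
edge 11 of 14 (Red): { 0,1,2,17/8,35/16,141/64 | 283/128,71/32,9/4,5/2,3 } → 565/256
edge 12 of 14 (Blue): { 0,1,2,17/8,35/16,141/64,565/256 | 283/128,71/32,9/4,5/2,3 } → 1131/512
edge 13 of 14 (Blue): { 0,1,2,17/8,35/16,141/64,565/256,1131/512 | 283/128,71/32,9/4,5/2,3 } → 2263/1024
edge 14 of 14 (Red): { 0,1,2,17/8,35/16,141/64,565/256,1131/512 | 2263/1024,283/128,71/32,9/4,5/2,3 } → 4525/2048

4525/2048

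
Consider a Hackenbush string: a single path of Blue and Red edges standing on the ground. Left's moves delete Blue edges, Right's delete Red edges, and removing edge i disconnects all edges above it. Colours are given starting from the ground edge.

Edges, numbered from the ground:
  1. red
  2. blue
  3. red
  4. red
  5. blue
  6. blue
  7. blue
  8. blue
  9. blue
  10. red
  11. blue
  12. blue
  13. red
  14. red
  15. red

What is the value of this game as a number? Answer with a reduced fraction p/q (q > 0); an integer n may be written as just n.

-12367/16384

Prefix values for red blue red red blue blue blue blue blue red blue blue red red red via {L|R} + simplicity:
1 of 15 · r · max L −∞ · min R 0 ⇒ -1
2 of 15 · rb · max L -1 · min R 0 ⇒ -1/2
3 of 15 · rbr · max L -1 · min R -1/2 ⇒ -3/4
4 of 15 · rbrr · max L -1 · min R -3/4 ⇒ -7/8
5 of 15 · rbrrb · max L -7/8 · min R -3/4 ⇒ -13/16
6 of 15 · rbrrbb · max L -13/16 · min R -3/4 ⇒ -25/32
7 of 15 · rbrrbbb · max L -25/32 · min R -3/4 ⇒ -49/64
8 of 15 · rbrrbbbb · max L -49/64 · min R -3/4 ⇒ -97/128
9 of 15 · rbrrbbbbb · max L -97/128 · min R -3/4 ⇒ -193/256
10 of 15 · rbrrbbbbbr · max L -97/128 · min R -193/256 ⇒ -387/512
11 of 15 · rbrrbbbbbrb · max L -387/512 · min R -193/256 ⇒ -773/1024
12 of 15 · rbrrbbbbbrbb · max L -773/1024 · min R -193/256 ⇒ -1545/2048
13 of 15 · rbrrbbbbbrbbr · max L -773/1024 · min R -1545/2048 ⇒ -3091/4096
14 of 15 · rbrrbbbbbrbbrr · max L -773/1024 · min R -3091/4096 ⇒ -6183/8192
15 of 15 · rbrrbbbbbrbbrrr · max L -773/1024 · min R -6183/8192 ⇒ -12367/16384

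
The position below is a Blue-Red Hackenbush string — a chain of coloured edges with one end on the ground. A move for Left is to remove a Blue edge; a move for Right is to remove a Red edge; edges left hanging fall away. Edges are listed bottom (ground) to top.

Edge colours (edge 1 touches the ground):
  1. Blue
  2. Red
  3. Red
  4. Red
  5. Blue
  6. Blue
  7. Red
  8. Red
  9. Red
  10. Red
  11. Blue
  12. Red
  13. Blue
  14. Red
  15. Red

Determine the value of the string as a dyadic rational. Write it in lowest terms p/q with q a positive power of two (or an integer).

3113/16384

Build val(s[:k]) for k = 1..15, string s = Blue Red Red Red Blue Blue Red Red Red Red Blue Red Blue Red Red.
val_1 [B]  L=[0]  R=[·]  = 1
val_2 [BR]  L=[0]  R=[1]  = 1/2
val_3 [BRR]  L=[0]  R=[1/2; 1]  = 1/4
val_4 [BRRR]  L=[0]  R=[1/4; 1/2; 1]  = 1/8
val_5 [BRRRB]  L=[0; 1/8]  R=[1/4; 1/2; 1]  = 3/16
val_6 [BRRRBB]  L=[0; 1/8; 3/16]  R=[1/4; 1/2; 1]  = 7/32
val_7 [BRRRBBR]  L=[0; 1/8; 3/16]  R=[7/32; 1/4; 1/2; 1]  = 13/64
val_8 [BRRRBBRR]  L=[0; 1/8; 3/16]  R=[13/64; 7/32; 1/4; 1/2; 1]  = 25/128
val_9 [BRRRBBRRR]  L=[0; 1/8; 3/16]  R=[25/128; 13/64; 7/32; 1/4; 1/2; 1]  = 49/256
val_10 [BRRRBBRRRR]  L=[0; 1/8; 3/16]  R=[49/256; 25/128; 13/64; 7/32; 1/4; 1/2; 1]  = 97/512
val_11 [BRRRBBRRRRB]  L=[0; 1/8; 3/16; 97/512]  R=[49/256; 25/128; 13/64; 7/32; 1/4; 1/2; 1]  = 195/1024
val_12 [BRRRBBRRRRBR]  L=[0; 1/8; 3/16; 97/512]  R=[195/1024; 49/256; 25/128; 13/64; 7/32; 1/4; 1/2; 1]  = 389/2048
val_13 [BRRRBBRRRRBRB]  L=[0; 1/8; 3/16; 97/512; 389/2048]  R=[195/1024; 49/256; 25/128; 13/64; 7/32; 1/4; 1/2; 1]  = 779/4096
val_14 [BRRRBBRRRRBRBR]  L=[0; 1/8; 3/16; 97/512; 389/2048]  R=[779/4096; 195/1024; 49/256; 25/128; 13/64; 7/32; 1/4; 1/2; 1]  = 1557/8192
val_15 [BRRRBBRRRRBRBRR]  L=[0; 1/8; 3/16; 97/512; 389/2048]  R=[1557/8192; 779/4096; 195/1024; 49/256; 25/128; 13/64; 7/32; 1/4; 1/2; 1]  = 3113/16384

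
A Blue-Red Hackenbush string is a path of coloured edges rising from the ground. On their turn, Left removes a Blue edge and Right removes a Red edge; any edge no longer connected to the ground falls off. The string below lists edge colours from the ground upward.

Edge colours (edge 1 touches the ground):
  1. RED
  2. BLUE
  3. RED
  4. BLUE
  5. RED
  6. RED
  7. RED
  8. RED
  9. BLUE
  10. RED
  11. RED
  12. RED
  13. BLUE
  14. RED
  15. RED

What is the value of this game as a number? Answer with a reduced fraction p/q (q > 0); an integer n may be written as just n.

-12151/16384

Recurse on prefixes of the 15-edge string RED BLUE RED BLUE RED RED RED RED BLUE RED RED RED BLUE RED RED:
step 1: add RED to get R; options L={ ∅ } R={ 0 } => -1
step 2: add BLUE to get RB; options L={ -1 } R={ 0 } => -1/2
step 3: add RED to get RBR; options L={ -1 } R={ -1/2,0 } => -3/4
step 4: add BLUE to get RBRB; options L={ -1,-3/4 } R={ -1/2,0 } => -5/8
step 5: add RED to get RBRBR; options L={ -1,-3/4 } R={ -5/8,-1/2,0 } => -11/16
step 6: add RED to get RBRBRR; options L={ -1,-3/4 } R={ -11/16,-5/8,-1/2,0 } => -23/32
step 7: add RED to get RBRBRRR; options L={ -1,-3/4 } R={ -23/32,-11/16,-5/8,-1/2,0 } => -47/64
step 8: add RED to get RBRBRRRR; options L={ -1,-3/4 } R={ -47/64,-23/32,-11/16,-5/8,-1/2,0 } => -95/128
step 9: add BLUE to get RBRBRRRRB; options L={ -1,-3/4,-95/128 } R={ -47/64,-23/32,-11/16,-5/8,-1/2,0 } => -189/256
step 10: add RED to get RBRBRRRRBR; options L={ -1,-3/4,-95/128 } R={ -189/256,-47/64,-23/32,-11/16,-5/8,-1/2,0 } => -379/512
step 11: add RED to get RBRBRRRRBRR; options L={ -1,-3/4,-95/128 } R={ -379/512,-189/256,-47/64,-23/32,-11/16,-5/8,-1/2,0 } => -759/1024
step 12: add RED to get RBRBRRRRBRRR; options L={ -1,-3/4,-95/128 } R={ -759/1024,-379/512,-189/256,-47/64,-23/32,-11/16,-5/8,-1/2,0 } => -1519/2048
step 13: add BLUE to get RBRBRRRRBRRRB; options L={ -1,-3/4,-95/128,-1519/2048 } R={ -759/1024,-379/512,-189/256,-47/64,-23/32,-11/16,-5/8,-1/2,0 } => -3037/4096
step 14: add RED to get RBRBRRRRBRRRBR; options L={ -1,-3/4,-95/128,-1519/2048 } R={ -3037/4096,-759/1024,-379/512,-189/256,-47/64,-23/32,-11/16,-5/8,-1/2,0 } => -6075/8192
step 15: add RED to get RBRBRRRRBRRRBRR; options L={ -1,-3/4,-95/128,-1519/2048 } R={ -6075/8192,-3037/4096,-759/1024,-379/512,-189/256,-47/64,-23/32,-11/16,-5/8,-1/2,0 } => -12151/16384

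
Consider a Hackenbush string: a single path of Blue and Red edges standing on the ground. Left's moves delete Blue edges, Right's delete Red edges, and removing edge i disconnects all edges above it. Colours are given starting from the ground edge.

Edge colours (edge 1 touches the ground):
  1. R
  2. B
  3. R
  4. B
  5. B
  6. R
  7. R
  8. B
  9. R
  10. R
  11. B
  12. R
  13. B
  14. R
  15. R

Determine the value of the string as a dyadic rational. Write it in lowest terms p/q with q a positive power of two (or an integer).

-9943/16384

G_1 [R]  L=[·]  R=[0]  → -1
G_2 [RB]  L=[-1]  R=[0]  → -1/2
G_3 [RBR]  L=[-1]  R=[-1/2,0]  → -3/4
G_4 [RBRB]  L=[-1,-3/4]  R=[-1/2,0]  → -5/8
G_5 [RBRBB]  L=[-1,-3/4,-5/8]  R=[-1/2,0]  → -9/16
G_6 [RBRBBR]  L=[-1,-3/4,-5/8]  R=[-9/16,-1/2,0]  → -19/32
G_7 [RBRBBRR]  L=[-1,-3/4,-5/8]  R=[-19/32,-9/16,-1/2,0]  → -39/64
G_8 [RBRBBRRB]  L=[-1,-3/4,-5/8,-39/64]  R=[-19/32,-9/16,-1/2,0]  → -77/128
G_9 [RBRBBRRBR]  L=[-1,-3/4,-5/8,-39/64]  R=[-77/128,-19/32,-9/16,-1/2,0]  → -155/256
G_10 [RBRBBRRBRR]  L=[-1,-3/4,-5/8,-39/64]  R=[-155/256,-77/128,-19/32,-9/16,-1/2,0]  → -311/512
G_11 [RBRBBRRBRRB]  L=[-1,-3/4,-5/8,-39/64,-311/512]  R=[-155/256,-77/128,-19/32,-9/16,-1/2,0]  → -621/1024
G_12 [RBRBBRRBRRBR]  L=[-1,-3/4,-5/8,-39/64,-311/512]  R=[-621/1024,-155/256,-77/128,-19/32,-9/16,-1/2,0]  → -1243/2048
G_13 [RBRBBRRBRRBRB]  L=[-1,-3/4,-5/8,-39/64,-311/512,-1243/2048]  R=[-621/1024,-155/256,-77/128,-19/32,-9/16,-1/2,0]  → -2485/4096
G_14 [RBRBBRRBRRBRBR]  L=[-1,-3/4,-5/8,-39/64,-311/512,-1243/2048]  R=[-2485/4096,-621/1024,-155/256,-77/128,-19/32,-9/16,-1/2,0]  → -4971/8192
G_15 [RBRBBRRBRRBRBRR]  L=[-1,-3/4,-5/8,-39/64,-311/512,-1243/2048]  R=[-4971/8192,-2485/4096,-621/1024,-155/256,-77/128,-19/32,-9/16,-1/2,0]  → -9943/16384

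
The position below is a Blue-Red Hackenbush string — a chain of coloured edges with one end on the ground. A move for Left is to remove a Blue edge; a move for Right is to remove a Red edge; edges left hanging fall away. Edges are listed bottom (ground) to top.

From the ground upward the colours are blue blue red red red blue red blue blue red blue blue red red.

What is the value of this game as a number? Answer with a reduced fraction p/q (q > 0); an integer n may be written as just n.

4825/4096

v_1 [b]  L=[0]  R=[(no moves)]  = 1
v_2 [bb]  L=[0 1]  R=[(no moves)]  = 2
v_3 [bbr]  L=[0 1]  R=[2]  = 3/2
v_4 [bbrr]  L=[0 1]  R=[3/2 2]  = 5/4
v_5 [bbrrr]  L=[0 1]  R=[5/4 3/2 2]  = 9/8
v_6 [bbrrrb]  L=[0 1 9/8]  R=[5/4 3/2 2]  = 19/16
v_7 [bbrrrbr]  L=[0 1 9/8]  R=[19/16 5/4 3/2 2]  = 37/32
v_8 [bbrrrbrb]  L=[0 1 9/8 37/32]  R=[19/16 5/4 3/2 2]  = 75/64
v_9 [bbrrrbrbb]  L=[0 1 9/8 37/32 75/64]  R=[19/16 5/4 3/2 2]  = 151/128
v_10 [bbrrrbrbbr]  L=[0 1 9/8 37/32 75/64]  R=[151/128 19/16 5/4 3/2 2]  = 301/256
v_11 [bbrrrbrbbrb]  L=[0 1 9/8 37/32 75/64 301/256]  R=[151/128 19/16 5/4 3/2 2]  = 603/512
v_12 [bbrrrbrbbrbb]  L=[0 1 9/8 37/32 75/64 301/256 603/512]  R=[151/128 19/16 5/4 3/2 2]  = 1207/1024
v_13 [bbrrrbrbbrbbr]  L=[0 1 9/8 37/32 75/64 301/256 603/512]  R=[1207/1024 151/128 19/16 5/4 3/2 2]  = 2413/2048
v_14 [bbrrrbrbbrbbrr]  L=[0 1 9/8 37/32 75/64 301/256 603/512]  R=[2413/2048 1207/1024 151/128 19/16 5/4 3/2 2]  = 4825/4096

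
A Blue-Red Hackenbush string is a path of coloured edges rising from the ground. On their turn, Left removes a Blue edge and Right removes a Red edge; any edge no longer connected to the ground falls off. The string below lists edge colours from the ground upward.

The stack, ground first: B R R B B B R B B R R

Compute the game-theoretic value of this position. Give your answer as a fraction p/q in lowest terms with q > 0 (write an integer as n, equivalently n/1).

473/1024

Prefix values for B R R B B B R B B R R via {L|R} + simplicity:
B: Left { 0 }, Right { · } so simplest 1
BR: Left { 0 }, Right { 1 } so simplest 1/2
BRR: Left { 0 }, Right { 1/2, 1 } so simplest 1/4
BRRB: Left { 0, 1/4 }, Right { 1/2, 1 } so simplest 3/8
BRRBB: Left { 0, 1/4, 3/8 }, Right { 1/2, 1 } so simplest 7/16
BRRBBB: Left { 0, 1/4, 3/8, 7/16 }, Right { 1/2, 1 } so simplest 15/32
BRRBBBR: Left { 0, 1/4, 3/8, 7/16 }, Right { 15/32, 1/2, 1 } so simplest 29/64
BRRBBBRB: Left { 0, 1/4, 3/8, 7/16, 29/64 }, Right { 15/32, 1/2, 1 } so simplest 59/128
BRRBBBRBB: Left { 0, 1/4, 3/8, 7/16, 29/64, 59/128 }, Right { 15/32, 1/2, 1 } so simplest 119/256
BRRBBBRBBR: Left { 0, 1/4, 3/8, 7/16, 29/64, 59/128 }, Right { 119/256, 15/32, 1/2, 1 } so simplest 237/512
BRRBBBRBBRR: Left { 0, 1/4, 3/8, 7/16, 29/64, 59/128 }, Right { 237/512, 119/256, 15/32, 1/2, 1 } so simplest 473/1024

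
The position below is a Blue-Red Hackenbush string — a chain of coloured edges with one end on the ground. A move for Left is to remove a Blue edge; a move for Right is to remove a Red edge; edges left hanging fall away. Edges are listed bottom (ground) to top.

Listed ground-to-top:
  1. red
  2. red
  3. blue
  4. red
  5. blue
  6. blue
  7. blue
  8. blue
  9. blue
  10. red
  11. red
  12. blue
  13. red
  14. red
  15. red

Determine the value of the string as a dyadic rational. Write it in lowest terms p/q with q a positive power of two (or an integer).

step 1: add red to get r; options L={ ∅ } R={ 0 } => -1
step 2: add red to get rr; options L={ ∅ } R={ -1; 0 } => -2
step 3: add blue to get rrb; options L={ -2 } R={ -1; 0 } => -3/2
step 4: add red to get rrbr; options L={ -2 } R={ -3/2; -1; 0 } => -7/4
step 5: add blue to get rrbrb; options L={ -2; -7/4 } R={ -3/2; -1; 0 } => -13/8
step 6: add blue to get rrbrbb; options L={ -2; -7/4; -13/8 } R={ -3/2; -1; 0 } => -25/16
step 7: add blue to get rrbrbbb; options L={ -2; -7/4; -13/8; -25/16 } R={ -3/2; -1; 0 } => -49/32
step 8: add blue to get rrbrbbbb; options L={ -2; -7/4; -13/8; -25/16; -49/32 } R={ -3/2; -1; 0 } => -97/64
step 9: add blue to get rrbrbbbbb; options L={ -2; -7/4; -13/8; -25/16; -49/32; -97/64 } R={ -3/2; -1; 0 } => -193/128
step 10: add red to get rrbrbbbbbr; options L={ -2; -7/4; -13/8; -25/16; -49/32; -97/64 } R={ -193/128; -3/2; -1; 0 } => -387/256
step 11: add red to get rrbrbbbbbrr; options L={ -2; -7/4; -13/8; -25/16; -49/32; -97/64 } R={ -387/256; -193/128; -3/2; -1; 0 } => -775/512
step 12: add blue to get rrbrbbbbbrrb; options L={ -2; -7/4; -13/8; -25/16; -49/32; -97/64; -775/512 } R={ -387/256; -193/128; -3/2; -1; 0 } => -1549/1024
step 13: add red to get rrbrbbbbbrrbr; options L={ -2; -7/4; -13/8; -25/16; -49/32; -97/64; -775/512 } R={ -1549/1024; -387/256; -193/128; -3/2; -1; 0 } => -3099/2048
step 14: add red to get rrbrbbbbbrrbrr; options L={ -2; -7/4; -13/8; -25/16; -49/32; -97/64; -775/512 } R={ -3099/2048; -1549/1024; -387/256; -193/128; -3/2; -1; 0 } => -6199/4096
step 15: add red to get rrbrbbbbbrrbrrr; options L={ -2; -7/4; -13/8; -25/16; -49/32; -97/64; -775/512 } R={ -6199/4096; -3099/2048; -1549/1024; -387/256; -193/128; -3/2; -1; 0 } => -12399/8192

-12399/8192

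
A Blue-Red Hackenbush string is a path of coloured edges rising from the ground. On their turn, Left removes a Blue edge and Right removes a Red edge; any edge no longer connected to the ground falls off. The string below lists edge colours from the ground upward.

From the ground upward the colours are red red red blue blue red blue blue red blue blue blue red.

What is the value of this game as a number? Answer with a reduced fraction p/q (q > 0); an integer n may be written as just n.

-2339/1024

Prefix values for red red red blue blue red blue blue red blue blue blue red via {L|R} + simplicity:
val_1 [r]  L=[∅]  R=[0]  => -1
val_2 [rr]  L=[∅]  R=[-1; 0]  => -2
val_3 [rrr]  L=[∅]  R=[-2; -1; 0]  => -3
val_4 [rrrb]  L=[-3]  R=[-2; -1; 0]  => -5/2
val_5 [rrrbb]  L=[-3; -5/2]  R=[-2; -1; 0]  => -9/4
val_6 [rrrbbr]  L=[-3; -5/2]  R=[-9/4; -2; -1; 0]  => -19/8
val_7 [rrrbbrb]  L=[-3; -5/2; -19/8]  R=[-9/4; -2; -1; 0]  => -37/16
val_8 [rrrbbrbb]  L=[-3; -5/2; -19/8; -37/16]  R=[-9/4; -2; -1; 0]  => -73/32
val_9 [rrrbbrbbr]  L=[-3; -5/2; -19/8; -37/16]  R=[-73/32; -9/4; -2; -1; 0]  => -147/64
val_10 [rrrbbrbbrb]  L=[-3; -5/2; -19/8; -37/16; -147/64]  R=[-73/32; -9/4; -2; -1; 0]  => -293/128
val_11 [rrrbbrbbrbb]  L=[-3; -5/2; -19/8; -37/16; -147/64; -293/128]  R=[-73/32; -9/4; -2; -1; 0]  => -585/256
val_12 [rrrbbrbbrbbb]  L=[-3; -5/2; -19/8; -37/16; -147/64; -293/128; -585/256]  R=[-73/32; -9/4; -2; -1; 0]  => -1169/512
val_13 [rrrbbrbbrbbbr]  L=[-3; -5/2; -19/8; -37/16; -147/64; -293/128; -585/256]  R=[-1169/512; -73/32; -9/4; -2; -1; 0]  => -2339/1024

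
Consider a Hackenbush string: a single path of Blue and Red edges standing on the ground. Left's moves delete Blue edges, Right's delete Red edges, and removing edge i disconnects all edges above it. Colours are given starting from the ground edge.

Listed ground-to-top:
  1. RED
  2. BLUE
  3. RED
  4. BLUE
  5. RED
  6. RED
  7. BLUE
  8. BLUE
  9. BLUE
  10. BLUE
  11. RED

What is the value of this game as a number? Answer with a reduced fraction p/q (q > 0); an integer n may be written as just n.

-707/1024

Recurse on prefixes of the 11-edge string RED BLUE RED BLUE RED RED BLUE BLUE BLUE BLUE RED:
step 1: add RED to get R; options L={ ∅ } R={ 0 } -> -1
step 2: add BLUE to get RB; options L={ -1 } R={ 0 } -> -1/2
step 3: add RED to get RBR; options L={ -1 } R={ -1/2,0 } -> -3/4
step 4: add BLUE to get RBRB; options L={ -1,-3/4 } R={ -1/2,0 } -> -5/8
step 5: add RED to get RBRBR; options L={ -1,-3/4 } R={ -5/8,-1/2,0 } -> -11/16
step 6: add RED to get RBRBRR; options L={ -1,-3/4 } R={ -11/16,-5/8,-1/2,0 } -> -23/32
step 7: add BLUE to get RBRBRRB; options L={ -1,-3/4,-23/32 } R={ -11/16,-5/8,-1/2,0 } -> -45/64
step 8: add BLUE to get RBRBRRBB; options L={ -1,-3/4,-23/32,-45/64 } R={ -11/16,-5/8,-1/2,0 } -> -89/128
step 9: add BLUE to get RBRBRRBBB; options L={ -1,-3/4,-23/32,-45/64,-89/128 } R={ -11/16,-5/8,-1/2,0 } -> -177/256
step 10: add BLUE to get RBRBRRBBBB; options L={ -1,-3/4,-23/32,-45/64,-89/128,-177/256 } R={ -11/16,-5/8,-1/2,0 } -> -353/512
step 11: add RED to get RBRBRRBBBBR; options L={ -1,-3/4,-23/32,-45/64,-89/128,-177/256 } R={ -353/512,-11/16,-5/8,-1/2,0 } -> -707/1024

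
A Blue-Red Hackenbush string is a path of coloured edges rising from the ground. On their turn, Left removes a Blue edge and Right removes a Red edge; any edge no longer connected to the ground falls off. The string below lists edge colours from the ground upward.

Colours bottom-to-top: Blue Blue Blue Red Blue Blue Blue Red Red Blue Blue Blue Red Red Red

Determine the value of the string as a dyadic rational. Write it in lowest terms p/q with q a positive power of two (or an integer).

B: Left { 0 }, Right { — } -> simplest 1
BB: Left { 0; 1 }, Right { — } -> simplest 2
BBB: Left { 0; 1; 2 }, Right { — } -> simplest 3
BBBR: Left { 0; 1; 2 }, Right { 3 } -> simplest 5/2
BBBRB: Left { 0; 1; 2; 5/2 }, Right { 3 } -> simplest 11/4
BBBRBB: Left { 0; 1; 2; 5/2; 11/4 }, Right { 3 } -> simplest 23/8
BBBRBBB: Left { 0; 1; 2; 5/2; 11/4; 23/8 }, Right { 3 } -> simplest 47/16
BBBRBBBR: Left { 0; 1; 2; 5/2; 11/4; 23/8 }, Right { 47/16; 3 } -> simplest 93/32
BBBRBBBRR: Left { 0; 1; 2; 5/2; 11/4; 23/8 }, Right { 93/32; 47/16; 3 } -> simplest 185/64
BBBRBBBRRB: Left { 0; 1; 2; 5/2; 11/4; 23/8; 185/64 }, Right { 93/32; 47/16; 3 } -> simplest 371/128
BBBRBBBRRBB: Left { 0; 1; 2; 5/2; 11/4; 23/8; 185/64; 371/128 }, Right { 93/32; 47/16; 3 } -> simplest 743/256
BBBRBBBRRBBB: Left { 0; 1; 2; 5/2; 11/4; 23/8; 185/64; 371/128; 743/256 }, Right { 93/32; 47/16; 3 } -> simplest 1487/512
BBBRBBBRRBBBR: Left { 0; 1; 2; 5/2; 11/4; 23/8; 185/64; 371/128; 743/256 }, Right { 1487/512; 93/32; 47/16; 3 } -> simplest 2973/1024
BBBRBBBRRBBBRR: Left { 0; 1; 2; 5/2; 11/4; 23/8; 185/64; 371/128; 743/256 }, Right { 2973/1024; 1487/512; 93/32; 47/16; 3 } -> simplest 5945/2048
BBBRBBBRRBBBRRR: Left { 0; 1; 2; 5/2; 11/4; 23/8; 185/64; 371/128; 743/256 }, Right { 5945/2048; 2973/1024; 1487/512; 93/32; 47/16; 3 } -> simplest 11889/4096

11889/4096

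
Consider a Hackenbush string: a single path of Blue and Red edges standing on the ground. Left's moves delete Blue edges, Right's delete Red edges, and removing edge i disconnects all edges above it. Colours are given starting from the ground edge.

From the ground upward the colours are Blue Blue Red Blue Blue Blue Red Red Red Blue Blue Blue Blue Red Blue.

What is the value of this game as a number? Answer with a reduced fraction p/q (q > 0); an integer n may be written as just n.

B: Left { 0 }, Right { — } gives simplest 1
BB: Left { 0; 1 }, Right { — } gives simplest 2
BBR: Left { 0; 1 }, Right { 2 } gives simplest 3/2
BBRB: Left { 0; 1; 3/2 }, Right { 2 } gives simplest 7/4
BBRBB: Left { 0; 1; 3/2; 7/4 }, Right { 2 } gives simplest 15/8
BBRBBB: Left { 0; 1; 3/2; 7/4; 15/8 }, Right { 2 } gives simplest 31/16
BBRBBBR: Left { 0; 1; 3/2; 7/4; 15/8 }, Right { 31/16; 2 } gives simplest 61/32
BBRBBBRR: Left { 0; 1; 3/2; 7/4; 15/8 }, Right { 61/32; 31/16; 2 } gives simplest 121/64
BBRBBBRRR: Left { 0; 1; 3/2; 7/4; 15/8 }, Right { 121/64; 61/32; 31/16; 2 } gives simplest 241/128
BBRBBBRRRB: Left { 0; 1; 3/2; 7/4; 15/8; 241/128 }, Right { 121/64; 61/32; 31/16; 2 } gives simplest 483/256
BBRBBBRRRBB: Left { 0; 1; 3/2; 7/4; 15/8; 241/128; 483/256 }, Right { 121/64; 61/32; 31/16; 2 } gives simplest 967/512
BBRBBBRRRBBB: Left { 0; 1; 3/2; 7/4; 15/8; 241/128; 483/256; 967/512 }, Right { 121/64; 61/32; 31/16; 2 } gives simplest 1935/1024
BBRBBBRRRBBBB: Left { 0; 1; 3/2; 7/4; 15/8; 241/128; 483/256; 967/512; 1935/1024 }, Right { 121/64; 61/32; 31/16; 2 } gives simplest 3871/2048
BBRBBBRRRBBBBR: Left { 0; 1; 3/2; 7/4; 15/8; 241/128; 483/256; 967/512; 1935/1024 }, Right { 3871/2048; 121/64; 61/32; 31/16; 2 } gives simplest 7741/4096
BBRBBBRRRBBBBRB: Left { 0; 1; 3/2; 7/4; 15/8; 241/128; 483/256; 967/512; 1935/1024; 7741/4096 }, Right { 3871/2048; 121/64; 61/32; 31/16; 2 } gives simplest 15483/8192

15483/8192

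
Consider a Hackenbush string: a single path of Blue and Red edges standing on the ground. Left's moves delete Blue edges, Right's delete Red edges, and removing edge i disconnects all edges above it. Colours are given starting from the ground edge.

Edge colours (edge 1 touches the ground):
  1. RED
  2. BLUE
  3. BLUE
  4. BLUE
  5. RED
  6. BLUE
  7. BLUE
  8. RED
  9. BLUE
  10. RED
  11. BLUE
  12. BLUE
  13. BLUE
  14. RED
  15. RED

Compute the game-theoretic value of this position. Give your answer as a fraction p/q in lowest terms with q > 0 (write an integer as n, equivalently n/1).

Prefix values for RED BLUE BLUE BLUE RED BLUE BLUE RED BLUE RED BLUE BLUE BLUE RED RED via {L|R} + simplicity:
val_1 [R]  L=[—]  R=[0]  so -1
val_2 [RB]  L=[-1]  R=[0]  so -1/2
val_3 [RBB]  L=[-1, -1/2]  R=[0]  so -1/4
val_4 [RBBB]  L=[-1, -1/2, -1/4]  R=[0]  so -1/8
val_5 [RBBBR]  L=[-1, -1/2, -1/4]  R=[-1/8, 0]  so -3/16
val_6 [RBBBRB]  L=[-1, -1/2, -1/4, -3/16]  R=[-1/8, 0]  so -5/32
val_7 [RBBBRBB]  L=[-1, -1/2, -1/4, -3/16, -5/32]  R=[-1/8, 0]  so -9/64
val_8 [RBBBRBBR]  L=[-1, -1/2, -1/4, -3/16, -5/32]  R=[-9/64, -1/8, 0]  so -19/128
val_9 [RBBBRBBRB]  L=[-1, -1/2, -1/4, -3/16, -5/32, -19/128]  R=[-9/64, -1/8, 0]  so -37/256
val_10 [RBBBRBBRBR]  L=[-1, -1/2, -1/4, -3/16, -5/32, -19/128]  R=[-37/256, -9/64, -1/8, 0]  so -75/512
val_11 [RBBBRBBRBRB]  L=[-1, -1/2, -1/4, -3/16, -5/32, -19/128, -75/512]  R=[-37/256, -9/64, -1/8, 0]  so -149/1024
val_12 [RBBBRBBRBRBB]  L=[-1, -1/2, -1/4, -3/16, -5/32, -19/128, -75/512, -149/1024]  R=[-37/256, -9/64, -1/8, 0]  so -297/2048
val_13 [RBBBRBBRBRBBB]  L=[-1, -1/2, -1/4, -3/16, -5/32, -19/128, -75/512, -149/1024, -297/2048]  R=[-37/256, -9/64, -1/8, 0]  so -593/4096
val_14 [RBBBRBBRBRBBBR]  L=[-1, -1/2, -1/4, -3/16, -5/32, -19/128, -75/512, -149/1024, -297/2048]  R=[-593/4096, -37/256, -9/64, -1/8, 0]  so -1187/8192
val_15 [RBBBRBBRBRBBBRR]  L=[-1, -1/2, -1/4, -3/16, -5/32, -19/128, -75/512, -149/1024, -297/2048]  R=[-1187/8192, -593/4096, -37/256, -9/64, -1/8, 0]  so -2375/16384

-2375/16384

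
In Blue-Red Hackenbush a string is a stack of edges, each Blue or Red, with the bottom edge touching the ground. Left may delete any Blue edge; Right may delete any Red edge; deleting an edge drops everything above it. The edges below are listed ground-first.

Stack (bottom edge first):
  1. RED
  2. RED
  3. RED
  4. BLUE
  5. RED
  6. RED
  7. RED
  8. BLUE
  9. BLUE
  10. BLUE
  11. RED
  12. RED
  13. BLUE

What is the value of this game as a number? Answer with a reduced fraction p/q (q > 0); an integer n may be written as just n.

-2957/1024

R: Left { · }, Right { 0 } -> simplest -1
RR: Left { · }, Right { -1 0 } -> simplest -2
RRR: Left { · }, Right { -2 -1 0 } -> simplest -3
RRRB: Left { -3 }, Right { -2 -1 0 } -> simplest -5/2
RRRBR: Left { -3 }, Right { -5/2 -2 -1 0 } -> simplest -11/4
RRRBRR: Left { -3 }, Right { -11/4 -5/2 -2 -1 0 } -> simplest -23/8
RRRBRRR: Left { -3 }, Right { -23/8 -11/4 -5/2 -2 -1 0 } -> simplest -47/16
RRRBRRRB: Left { -3 -47/16 }, Right { -23/8 -11/4 -5/2 -2 -1 0 } -> simplest -93/32
RRRBRRRBB: Left { -3 -47/16 -93/32 }, Right { -23/8 -11/4 -5/2 -2 -1 0 } -> simplest -185/64
RRRBRRRBBB: Left { -3 -47/16 -93/32 -185/64 }, Right { -23/8 -11/4 -5/2 -2 -1 0 } -> simplest -369/128
RRRBRRRBBBR: Left { -3 -47/16 -93/32 -185/64 }, Right { -369/128 -23/8 -11/4 -5/2 -2 -1 0 } -> simplest -739/256
RRRBRRRBBBRR: Left { -3 -47/16 -93/32 -185/64 }, Right { -739/256 -369/128 -23/8 -11/4 -5/2 -2 -1 0 } -> simplest -1479/512
RRRBRRRBBBRRB: Left { -3 -47/16 -93/32 -185/64 -1479/512 }, Right { -739/256 -369/128 -23/8 -11/4 -5/2 -2 -1 0 } -> simplest -2957/1024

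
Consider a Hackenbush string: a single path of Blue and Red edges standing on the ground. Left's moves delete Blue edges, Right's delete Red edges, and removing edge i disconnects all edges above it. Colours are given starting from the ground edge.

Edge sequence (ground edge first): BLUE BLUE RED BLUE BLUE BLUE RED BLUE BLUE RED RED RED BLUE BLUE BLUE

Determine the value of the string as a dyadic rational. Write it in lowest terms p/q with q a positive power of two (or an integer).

Build v(s[:k]) for k = 1..15, string s = BLUE BLUE RED BLUE BLUE BLUE RED BLUE BLUE RED RED RED BLUE BLUE BLUE.
step 1: add BLUE to get B; options L={ 0 } R={  } so 1
step 2: add BLUE to get BB; options L={ 0,1 } R={  } so 2
step 3: add RED to get BBR; options L={ 0,1 } R={ 2 } so 3/2
step 4: add BLUE to get BBRB; options L={ 0,1,3/2 } R={ 2 } so 7/4
step 5: add BLUE to get BBRBB; options L={ 0,1,3/2,7/4 } R={ 2 } so 15/8
step 6: add BLUE to get BBRBBB; options L={ 0,1,3/2,7/4,15/8 } R={ 2 } so 31/16
step 7: add RED to get BBRBBBR; options L={ 0,1,3/2,7/4,15/8 } R={ 31/16,2 } so 61/32
step 8: add BLUE to get BBRBBBRB; options L={ 0,1,3/2,7/4,15/8,61/32 } R={ 31/16,2 } so 123/64
step 9: add BLUE to get BBRBBBRBB; options L={ 0,1,3/2,7/4,15/8,61/32,123/64 } R={ 31/16,2 } so 247/128
step 10: add RED to get BBRBBBRBBR; options L={ 0,1,3/2,7/4,15/8,61/32,123/64 } R={ 247/128,31/16,2 } so 493/256
step 11: add RED to get BBRBBBRBBRR; options L={ 0,1,3/2,7/4,15/8,61/32,123/64 } R={ 493/256,247/128,31/16,2 } so 985/512
step 12: add RED to get BBRBBBRBBRRR; options L={ 0,1,3/2,7/4,15/8,61/32,123/64 } R={ 985/512,493/256,247/128,31/16,2 } so 1969/1024
step 13: add BLUE to get BBRBBBRBBRRRB; options L={ 0,1,3/2,7/4,15/8,61/32,123/64,1969/1024 } R={ 985/512,493/256,247/128,31/16,2 } so 3939/2048
step 14: add BLUE to get BBRBBBRBBRRRBB; options L={ 0,1,3/2,7/4,15/8,61/32,123/64,1969/1024,3939/2048 } R={ 985/512,493/256,247/128,31/16,2 } so 7879/4096
step 15: add BLUE to get BBRBBBRBBRRRBBB; options L={ 0,1,3/2,7/4,15/8,61/32,123/64,1969/1024,3939/2048,7879/4096 } R={ 985/512,493/256,247/128,31/16,2 } so 15759/8192

15759/8192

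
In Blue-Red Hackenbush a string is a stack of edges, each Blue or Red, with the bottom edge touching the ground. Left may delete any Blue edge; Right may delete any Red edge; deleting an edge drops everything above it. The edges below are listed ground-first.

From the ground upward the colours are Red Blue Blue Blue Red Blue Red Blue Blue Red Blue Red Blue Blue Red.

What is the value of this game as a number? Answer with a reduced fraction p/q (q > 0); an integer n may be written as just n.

-2643/16384

1 of 15 · R · max L −∞ · min R 0 gives -1
2 of 15 · RB · max L -1 · min R 0 gives -1/2
3 of 15 · RBB · max L -1/2 · min R 0 gives -1/4
4 of 15 · RBBB · max L -1/4 · min R 0 gives -1/8
5 of 15 · RBBBR · max L -1/4 · min R -1/8 gives -3/16
6 of 15 · RBBBRB · max L -3/16 · min R -1/8 gives -5/32
7 of 15 · RBBBRBR · max L -3/16 · min R -5/32 gives -11/64
8 of 15 · RBBBRBRB · max L -11/64 · min R -5/32 gives -21/128
9 of 15 · RBBBRBRBB · max L -21/128 · min R -5/32 gives -41/256
10 of 15 · RBBBRBRBBR · max L -21/128 · min R -41/256 gives -83/512
11 of 15 · RBBBRBRBBRB · max L -83/512 · min R -41/256 gives -165/1024
12 of 15 · RBBBRBRBBRBR · max L -83/512 · min R -165/1024 gives -331/2048
13 of 15 · RBBBRBRBBRBRB · max L -331/2048 · min R -165/1024 gives -661/4096
14 of 15 · RBBBRBRBBRBRBB · max L -661/4096 · min R -165/1024 gives -1321/8192
15 of 15 · RBBBRBRBBRBRBBR · max L -661/4096 · min R -1321/8192 gives -2643/16384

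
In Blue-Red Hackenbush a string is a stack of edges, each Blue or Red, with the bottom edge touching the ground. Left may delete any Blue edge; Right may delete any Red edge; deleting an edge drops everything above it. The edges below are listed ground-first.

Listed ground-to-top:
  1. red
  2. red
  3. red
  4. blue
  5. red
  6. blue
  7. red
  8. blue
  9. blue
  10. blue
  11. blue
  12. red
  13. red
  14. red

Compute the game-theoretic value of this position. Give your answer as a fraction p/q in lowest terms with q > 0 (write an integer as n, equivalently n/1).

-5391/2048

Recurse on prefixes of the 14-edge string red red red blue red blue red blue blue blue blue red red red:
r: Left { none }, Right { 0 } so simplest -1
rr: Left { none }, Right { -1, 0 } so simplest -2
rrr: Left { none }, Right { -2, -1, 0 } so simplest -3
rrrb: Left { -3 }, Right { -2, -1, 0 } so simplest -5/2
rrrbr: Left { -3 }, Right { -5/2, -2, -1, 0 } so simplest -11/4
rrrbrb: Left { -3, -11/4 }, Right { -5/2, -2, -1, 0 } so simplest -21/8
rrrbrbr: Left { -3, -11/4 }, Right { -21/8, -5/2, -2, -1, 0 } so simplest -43/16
rrrbrbrb: Left { -3, -11/4, -43/16 }, Right { -21/8, -5/2, -2, -1, 0 } so simplest -85/32
rrrbrbrbb: Left { -3, -11/4, -43/16, -85/32 }, Right { -21/8, -5/2, -2, -1, 0 } so simplest -169/64
rrrbrbrbbb: Left { -3, -11/4, -43/16, -85/32, -169/64 }, Right { -21/8, -5/2, -2, -1, 0 } so simplest -337/128
rrrbrbrbbbb: Left { -3, -11/4, -43/16, -85/32, -169/64, -337/128 }, Right { -21/8, -5/2, -2, -1, 0 } so simplest -673/256
rrrbrbrbbbbr: Left { -3, -11/4, -43/16, -85/32, -169/64, -337/128 }, Right { -673/256, -21/8, -5/2, -2, -1, 0 } so simplest -1347/512
rrrbrbrbbbbrr: Left { -3, -11/4, -43/16, -85/32, -169/64, -337/128 }, Right { -1347/512, -673/256, -21/8, -5/2, -2, -1, 0 } so simplest -2695/1024
rrrbrbrbbbbrrr: Left { -3, -11/4, -43/16, -85/32, -169/64, -337/128 }, Right { -2695/1024, -1347/512, -673/256, -21/8, -5/2, -2, -1, 0 } so simplest -5391/2048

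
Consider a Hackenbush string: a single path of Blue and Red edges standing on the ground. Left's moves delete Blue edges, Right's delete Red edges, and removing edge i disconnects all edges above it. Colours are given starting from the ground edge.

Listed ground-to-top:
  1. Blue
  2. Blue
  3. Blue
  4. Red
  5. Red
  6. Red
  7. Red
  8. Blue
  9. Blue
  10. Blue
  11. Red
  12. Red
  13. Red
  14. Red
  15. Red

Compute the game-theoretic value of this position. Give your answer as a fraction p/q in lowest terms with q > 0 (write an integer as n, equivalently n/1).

8641/4096

Recurse on prefixes of the 15-edge string Blue Blue Blue Red Red Red Red Blue Blue Blue Red Red Red Red Red:
G(B) = { 0 | ∅ } -> 1
G(BB) = { 0 1 | ∅ } -> 2
G(BBB) = { 0 1 2 | ∅ } -> 3
G(BBBR) = { 0 1 2 | 3 } -> 5/2
G(BBBRR) = { 0 1 2 | 5/2 3 } -> 9/4
G(BBBRRR) = { 0 1 2 | 9/4 5/2 3 } -> 17/8
G(BBBRRRR) = { 0 1 2 | 17/8 9/4 5/2 3 } -> 33/16
G(BBBRRRRB) = { 0 1 2 33/16 | 17/8 9/4 5/2 3 } -> 67/32
G(BBBRRRRBB) = { 0 1 2 33/16 67/32 | 17/8 9/4 5/2 3 } -> 135/64
G(BBBRRRRBBB) = { 0 1 2 33/16 67/32 135/64 | 17/8 9/4 5/2 3 } -> 271/128
G(BBBRRRRBBBR) = { 0 1 2 33/16 67/32 135/64 | 271/128 17/8 9/4 5/2 3 } -> 541/256
G(BBBRRRRBBBRR) = { 0 1 2 33/16 67/32 135/64 | 541/256 271/128 17/8 9/4 5/2 3 } -> 1081/512
G(BBBRRRRBBBRRR) = { 0 1 2 33/16 67/32 135/64 | 1081/512 541/256 271/128 17/8 9/4 5/2 3 } -> 2161/1024
G(BBBRRRRBBBRRRR) = { 0 1 2 33/16 67/32 135/64 | 2161/1024 1081/512 541/256 271/128 17/8 9/4 5/2 3 } -> 4321/2048
G(BBBRRRRBBBRRRRR) = { 0 1 2 33/16 67/32 135/64 | 4321/2048 2161/1024 1081/512 541/256 271/128 17/8 9/4 5/2 3 } -> 8641/4096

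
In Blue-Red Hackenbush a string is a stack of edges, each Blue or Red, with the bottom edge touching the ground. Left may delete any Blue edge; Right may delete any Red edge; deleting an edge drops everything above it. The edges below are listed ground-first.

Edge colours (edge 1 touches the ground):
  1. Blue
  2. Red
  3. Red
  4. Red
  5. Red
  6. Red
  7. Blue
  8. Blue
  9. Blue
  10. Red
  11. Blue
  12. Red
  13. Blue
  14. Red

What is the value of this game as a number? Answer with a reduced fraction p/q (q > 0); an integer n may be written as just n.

469/8192

Prefix values for Blue Red Red Red Red Red Blue Blue Blue Red Blue Red Blue Red via {L|R} + simplicity:
1 of 14 · B · max L 0 · min R +∞ → 1
2 of 14 · BR · max L 0 · min R 1 → 1/2
3 of 14 · BRR · max L 0 · min R 1/2 → 1/4
4 of 14 · BRRR · max L 0 · min R 1/4 → 1/8
5 of 14 · BRRRR · max L 0 · min R 1/8 → 1/16
6 of 14 · BRRRRR · max L 0 · min R 1/16 → 1/32
7 of 14 · BRRRRRB · max L 1/32 · min R 1/16 → 3/64
8 of 14 · BRRRRRBB · max L 3/64 · min R 1/16 → 7/128
9 of 14 · BRRRRRBBB · max L 7/128 · min R 1/16 → 15/256
10 of 14 · BRRRRRBBBR · max L 7/128 · min R 15/256 → 29/512
11 of 14 · BRRRRRBBBRB · max L 29/512 · min R 15/256 → 59/1024
12 of 14 · BRRRRRBBBRBR · max L 29/512 · min R 59/1024 → 117/2048
13 of 14 · BRRRRRBBBRBRB · max L 117/2048 · min R 59/1024 → 235/4096
14 of 14 · BRRRRRBBBRBRBR · max L 117/2048 · min R 235/4096 → 469/8192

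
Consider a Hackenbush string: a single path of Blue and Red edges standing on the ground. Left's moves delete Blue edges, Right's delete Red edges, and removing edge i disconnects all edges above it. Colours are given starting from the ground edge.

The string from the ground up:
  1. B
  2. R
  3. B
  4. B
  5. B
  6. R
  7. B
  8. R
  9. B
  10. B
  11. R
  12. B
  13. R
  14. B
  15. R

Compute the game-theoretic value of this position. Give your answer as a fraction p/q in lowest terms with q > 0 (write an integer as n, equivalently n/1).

15061/16384

Recurse on prefixes of the 15-edge string B R B B B R B R B B R B R B R:
v_1 [B]  L=[0]  R=[none]  — 1
v_2 [BR]  L=[0]  R=[1]  — 1/2
v_3 [BRB]  L=[0, 1/2]  R=[1]  — 3/4
v_4 [BRBB]  L=[0, 1/2, 3/4]  R=[1]  — 7/8
v_5 [BRBBB]  L=[0, 1/2, 3/4, 7/8]  R=[1]  — 15/16
v_6 [BRBBBR]  L=[0, 1/2, 3/4, 7/8]  R=[15/16, 1]  — 29/32
v_7 [BRBBBRB]  L=[0, 1/2, 3/4, 7/8, 29/32]  R=[15/16, 1]  — 59/64
v_8 [BRBBBRBR]  L=[0, 1/2, 3/4, 7/8, 29/32]  R=[59/64, 15/16, 1]  — 117/128
v_9 [BRBBBRBRB]  L=[0, 1/2, 3/4, 7/8, 29/32, 117/128]  R=[59/64, 15/16, 1]  — 235/256
v_10 [BRBBBRBRBB]  L=[0, 1/2, 3/4, 7/8, 29/32, 117/128, 235/256]  R=[59/64, 15/16, 1]  — 471/512
v_11 [BRBBBRBRBBR]  L=[0, 1/2, 3/4, 7/8, 29/32, 117/128, 235/256]  R=[471/512, 59/64, 15/16, 1]  — 941/1024
v_12 [BRBBBRBRBBRB]  L=[0, 1/2, 3/4, 7/8, 29/32, 117/128, 235/256, 941/1024]  R=[471/512, 59/64, 15/16, 1]  — 1883/2048
v_13 [BRBBBRBRBBRBR]  L=[0, 1/2, 3/4, 7/8, 29/32, 117/128, 235/256, 941/1024]  R=[1883/2048, 471/512, 59/64, 15/16, 1]  — 3765/4096
v_14 [BRBBBRBRBBRBRB]  L=[0, 1/2, 3/4, 7/8, 29/32, 117/128, 235/256, 941/1024, 3765/4096]  R=[1883/2048, 471/512, 59/64, 15/16, 1]  — 7531/8192
v_15 [BRBBBRBRBBRBRBR]  L=[0, 1/2, 3/4, 7/8, 29/32, 117/128, 235/256, 941/1024, 3765/4096]  R=[7531/8192, 1883/2048, 471/512, 59/64, 15/16, 1]  — 15061/16384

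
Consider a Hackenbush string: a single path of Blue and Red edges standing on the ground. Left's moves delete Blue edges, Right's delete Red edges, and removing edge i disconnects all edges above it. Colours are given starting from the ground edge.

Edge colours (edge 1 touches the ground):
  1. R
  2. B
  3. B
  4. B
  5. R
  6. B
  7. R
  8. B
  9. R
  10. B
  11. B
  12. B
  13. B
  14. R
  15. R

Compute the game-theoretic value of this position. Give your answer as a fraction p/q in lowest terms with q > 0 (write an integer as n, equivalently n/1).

edge 1 of 15 (R): { (no moves) | 0 } => -1
edge 2 of 15 (B): { -1 | 0 } => -1/2
edge 3 of 15 (B): { -1,-1/2 | 0 } => -1/4
edge 4 of 15 (B): { -1,-1/2,-1/4 | 0 } => -1/8
edge 5 of 15 (R): { -1,-1/2,-1/4 | -1/8,0 } => -3/16
edge 6 of 15 (B): { -1,-1/2,-1/4,-3/16 | -1/8,0 } => -5/32
edge 7 of 15 (R): { -1,-1/2,-1/4,-3/16 | -5/32,-1/8,0 } => -11/64
edge 8 of 15 (B): { -1,-1/2,-1/4,-3/16,-11/64 | -5/32,-1/8,0 } => -21/128
edge 9 of 15 (R): { -1,-1/2,-1/4,-3/16,-11/64 | -21/128,-5/32,-1/8,0 } => -43/256
edge 10 of 15 (B): { -1,-1/2,-1/4,-3/16,-11/64,-43/256 | -21/128,-5/32,-1/8,0 } => -85/512
edge 11 of 15 (B): { -1,-1/2,-1/4,-3/16,-11/64,-43/256,-85/512 | -21/128,-5/32,-1/8,0 } => -169/1024
edge 12 of 15 (B): { -1,-1/2,-1/4,-3/16,-11/64,-43/256,-85/512,-169/1024 | -21/128,-5/32,-1/8,0 } => -337/2048
edge 13 of 15 (B): { -1,-1/2,-1/4,-3/16,-11/64,-43/256,-85/512,-169/1024,-337/2048 | -21/128,-5/32,-1/8,0 } => -673/4096
edge 14 of 15 (R): { -1,-1/2,-1/4,-3/16,-11/64,-43/256,-85/512,-169/1024,-337/2048 | -673/4096,-21/128,-5/32,-1/8,0 } => -1347/8192
edge 15 of 15 (R): { -1,-1/2,-1/4,-3/16,-11/64,-43/256,-85/512,-169/1024,-337/2048 | -1347/8192,-673/4096,-21/128,-5/32,-1/8,0 } => -2695/16384

-2695/16384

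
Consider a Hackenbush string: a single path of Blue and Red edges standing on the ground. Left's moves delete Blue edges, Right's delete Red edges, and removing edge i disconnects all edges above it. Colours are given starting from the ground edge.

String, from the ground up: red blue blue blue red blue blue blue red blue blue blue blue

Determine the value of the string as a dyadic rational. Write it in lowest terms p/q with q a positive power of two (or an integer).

-545/4096

Prefix values for red blue blue blue red blue blue blue red blue blue blue blue via {L|R} + simplicity:
val(r) = { (no moves) | 0 } ⇒ -1
val(rb) = { -1 | 0 } ⇒ -1/2
val(rbb) = { -1,-1/2 | 0 } ⇒ -1/4
val(rbbb) = { -1,-1/2,-1/4 | 0 } ⇒ -1/8
val(rbbbr) = { -1,-1/2,-1/4 | -1/8,0 } ⇒ -3/16
val(rbbbrb) = { -1,-1/2,-1/4,-3/16 | -1/8,0 } ⇒ -5/32
val(rbbbrbb) = { -1,-1/2,-1/4,-3/16,-5/32 | -1/8,0 } ⇒ -9/64
val(rbbbrbbb) = { -1,-1/2,-1/4,-3/16,-5/32,-9/64 | -1/8,0 } ⇒ -17/128
val(rbbbrbbbr) = { -1,-1/2,-1/4,-3/16,-5/32,-9/64 | -17/128,-1/8,0 } ⇒ -35/256
val(rbbbrbbbrb) = { -1,-1/2,-1/4,-3/16,-5/32,-9/64,-35/256 | -17/128,-1/8,0 } ⇒ -69/512
val(rbbbrbbbrbb) = { -1,-1/2,-1/4,-3/16,-5/32,-9/64,-35/256,-69/512 | -17/128,-1/8,0 } ⇒ -137/1024
val(rbbbrbbbrbbb) = { -1,-1/2,-1/4,-3/16,-5/32,-9/64,-35/256,-69/512,-137/1024 | -17/128,-1/8,0 } ⇒ -273/2048
val(rbbbrbbbrbbbb) = { -1,-1/2,-1/4,-3/16,-5/32,-9/64,-35/256,-69/512,-137/1024,-273/2048 | -17/128,-1/8,0 } ⇒ -545/4096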